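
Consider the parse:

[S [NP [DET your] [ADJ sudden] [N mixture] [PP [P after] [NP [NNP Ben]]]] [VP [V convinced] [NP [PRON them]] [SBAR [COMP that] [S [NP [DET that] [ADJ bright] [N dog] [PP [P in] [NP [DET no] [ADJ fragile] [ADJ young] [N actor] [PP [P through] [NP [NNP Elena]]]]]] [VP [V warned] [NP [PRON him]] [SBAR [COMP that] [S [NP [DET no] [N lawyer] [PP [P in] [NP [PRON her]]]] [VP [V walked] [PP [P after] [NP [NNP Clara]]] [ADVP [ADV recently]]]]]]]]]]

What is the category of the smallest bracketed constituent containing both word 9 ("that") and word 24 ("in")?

Both words fall inside [S that bright dog in no fragile young actor through Elena warned him that no lawyer in her walked after Clara recently] (words 9–29), and no smaller constituent contains them both. Label: S.

S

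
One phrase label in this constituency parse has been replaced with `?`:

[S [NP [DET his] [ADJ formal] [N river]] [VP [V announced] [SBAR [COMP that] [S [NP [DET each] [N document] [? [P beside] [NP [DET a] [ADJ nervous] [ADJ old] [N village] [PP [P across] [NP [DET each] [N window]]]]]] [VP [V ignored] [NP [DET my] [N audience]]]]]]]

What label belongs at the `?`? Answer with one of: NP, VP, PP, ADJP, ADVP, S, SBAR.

PP

Looking at what the `?` directly dominates — P 'beside', NP — this is a prepositional phrase (PP).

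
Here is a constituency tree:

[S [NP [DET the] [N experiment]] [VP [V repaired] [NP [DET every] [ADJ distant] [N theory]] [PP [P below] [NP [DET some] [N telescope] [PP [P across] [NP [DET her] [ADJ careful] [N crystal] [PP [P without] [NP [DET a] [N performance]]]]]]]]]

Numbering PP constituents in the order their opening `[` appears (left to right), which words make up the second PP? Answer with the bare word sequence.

across her careful crystal without a performance

Opening `[PP` markers occur at word positions 7, 10, 14; the second of these opens the constituent [PP across her careful crystal without a performance].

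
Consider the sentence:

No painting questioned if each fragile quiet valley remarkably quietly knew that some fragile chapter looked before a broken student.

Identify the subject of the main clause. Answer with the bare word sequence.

no painting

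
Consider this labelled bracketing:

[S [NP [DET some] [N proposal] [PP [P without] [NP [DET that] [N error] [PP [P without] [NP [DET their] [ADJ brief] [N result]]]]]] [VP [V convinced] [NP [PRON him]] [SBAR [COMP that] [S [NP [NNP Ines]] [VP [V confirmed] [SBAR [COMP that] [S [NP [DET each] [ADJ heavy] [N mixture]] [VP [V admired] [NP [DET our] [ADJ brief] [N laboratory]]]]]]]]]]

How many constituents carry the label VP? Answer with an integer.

3

Scanning left to right, an opening `[VP` appears at word positions 10, 14, 19 — 3 in total.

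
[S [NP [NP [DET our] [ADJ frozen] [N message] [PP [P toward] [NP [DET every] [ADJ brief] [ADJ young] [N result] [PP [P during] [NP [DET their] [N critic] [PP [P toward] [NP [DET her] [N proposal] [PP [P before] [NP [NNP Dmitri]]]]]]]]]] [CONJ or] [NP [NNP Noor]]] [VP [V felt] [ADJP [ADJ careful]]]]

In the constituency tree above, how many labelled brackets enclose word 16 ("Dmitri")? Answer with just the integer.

Path from the root down to the word: S → NP → NP → PP → NP → PP → NP → PP → NP → PP → NP → NNP. That is 12 enclosing brackets.

12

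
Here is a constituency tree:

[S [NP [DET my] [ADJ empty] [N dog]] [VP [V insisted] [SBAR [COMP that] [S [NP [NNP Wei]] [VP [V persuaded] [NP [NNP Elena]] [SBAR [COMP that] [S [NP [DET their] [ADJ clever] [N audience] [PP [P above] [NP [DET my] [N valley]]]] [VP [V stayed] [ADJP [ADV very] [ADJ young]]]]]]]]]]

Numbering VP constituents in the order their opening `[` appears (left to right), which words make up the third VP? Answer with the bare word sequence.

stayed very young

Opening `[VP` markers occur at word positions 4, 7, 16; the third of these opens the constituent [VP stayed very young].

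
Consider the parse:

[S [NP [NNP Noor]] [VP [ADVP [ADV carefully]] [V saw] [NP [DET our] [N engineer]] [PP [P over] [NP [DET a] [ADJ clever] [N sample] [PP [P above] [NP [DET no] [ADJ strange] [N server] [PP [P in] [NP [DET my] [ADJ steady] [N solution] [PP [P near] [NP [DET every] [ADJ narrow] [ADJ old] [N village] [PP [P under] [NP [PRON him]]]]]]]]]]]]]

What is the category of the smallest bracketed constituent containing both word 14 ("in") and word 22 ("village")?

Word 14 lies under S → VP → PP → NP → PP → NP → PP → P; word 22 lies under S → VP → PP → NP → PP → NP → PP → NP → PP → NP → N. The lowest shared node is the PP.

PP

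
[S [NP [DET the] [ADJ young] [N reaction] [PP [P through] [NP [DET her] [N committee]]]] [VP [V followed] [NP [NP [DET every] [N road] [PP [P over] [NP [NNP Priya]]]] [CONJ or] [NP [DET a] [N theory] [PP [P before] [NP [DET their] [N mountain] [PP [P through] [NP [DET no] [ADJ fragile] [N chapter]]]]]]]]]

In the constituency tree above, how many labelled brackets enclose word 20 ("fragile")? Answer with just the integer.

9

Counting open brackets not yet closed at "fragile": [S [VP [NP [NP [PP [NP [PP [NP [ADJ = 9.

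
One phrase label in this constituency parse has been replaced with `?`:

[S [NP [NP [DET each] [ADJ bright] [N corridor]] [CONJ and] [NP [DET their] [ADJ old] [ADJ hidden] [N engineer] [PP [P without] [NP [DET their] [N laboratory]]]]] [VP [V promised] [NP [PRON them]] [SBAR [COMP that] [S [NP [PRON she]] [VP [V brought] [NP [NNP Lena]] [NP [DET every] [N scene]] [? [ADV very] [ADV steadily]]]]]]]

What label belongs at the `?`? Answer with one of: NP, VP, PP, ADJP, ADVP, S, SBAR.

The `?` node immediately contains: ADV 'very', ADV 'steadily'. That is the internal structure of an adverb phrase, so the label is ADVP.

ADVP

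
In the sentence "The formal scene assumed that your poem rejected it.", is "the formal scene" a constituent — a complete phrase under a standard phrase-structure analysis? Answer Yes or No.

Yes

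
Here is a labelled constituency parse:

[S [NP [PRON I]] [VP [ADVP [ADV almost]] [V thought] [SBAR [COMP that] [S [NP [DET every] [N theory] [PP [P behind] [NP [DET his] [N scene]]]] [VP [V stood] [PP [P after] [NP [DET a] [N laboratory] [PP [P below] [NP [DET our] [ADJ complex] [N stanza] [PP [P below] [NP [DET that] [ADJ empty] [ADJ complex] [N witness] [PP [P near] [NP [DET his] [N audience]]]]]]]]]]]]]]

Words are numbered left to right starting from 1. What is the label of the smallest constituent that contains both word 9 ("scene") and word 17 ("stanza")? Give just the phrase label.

Word 9 lies under S → VP → SBAR → S → NP → PP → NP → N; word 17 lies under S → VP → SBAR → S → VP → PP → NP → PP → NP → N. The lowest shared node is the S.

S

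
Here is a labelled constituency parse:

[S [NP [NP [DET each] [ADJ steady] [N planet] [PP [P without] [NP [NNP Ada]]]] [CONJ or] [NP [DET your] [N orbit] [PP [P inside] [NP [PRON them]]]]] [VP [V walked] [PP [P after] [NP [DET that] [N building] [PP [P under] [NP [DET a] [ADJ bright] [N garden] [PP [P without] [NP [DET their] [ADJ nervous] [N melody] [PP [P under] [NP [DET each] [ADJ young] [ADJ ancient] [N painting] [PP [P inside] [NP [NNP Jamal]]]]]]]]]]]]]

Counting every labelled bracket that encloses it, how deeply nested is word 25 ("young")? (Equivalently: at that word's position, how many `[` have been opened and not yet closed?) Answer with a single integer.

11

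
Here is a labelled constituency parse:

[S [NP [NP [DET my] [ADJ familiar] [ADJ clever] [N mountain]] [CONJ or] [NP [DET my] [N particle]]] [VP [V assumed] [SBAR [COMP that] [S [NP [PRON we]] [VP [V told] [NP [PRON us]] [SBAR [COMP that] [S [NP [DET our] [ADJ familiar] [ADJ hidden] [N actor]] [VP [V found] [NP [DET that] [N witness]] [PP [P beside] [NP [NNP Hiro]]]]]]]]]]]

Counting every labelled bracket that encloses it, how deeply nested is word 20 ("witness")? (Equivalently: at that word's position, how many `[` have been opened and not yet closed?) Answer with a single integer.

Counting open brackets not yet closed at "witness": [S [VP [SBAR [S [VP [SBAR [S [VP [NP [N = 10.

10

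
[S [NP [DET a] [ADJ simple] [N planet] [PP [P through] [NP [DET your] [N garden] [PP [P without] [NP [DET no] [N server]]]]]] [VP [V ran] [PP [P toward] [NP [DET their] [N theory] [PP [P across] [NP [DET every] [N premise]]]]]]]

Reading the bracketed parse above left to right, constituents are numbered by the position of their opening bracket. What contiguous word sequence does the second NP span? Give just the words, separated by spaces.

In left-to-right order the NP constituents are "a simple planet through your garden without no server"; "your garden without no server"; "no server"; "their theory across every premise"; "every premise". Number 2 is "your garden without no server".

your garden without no server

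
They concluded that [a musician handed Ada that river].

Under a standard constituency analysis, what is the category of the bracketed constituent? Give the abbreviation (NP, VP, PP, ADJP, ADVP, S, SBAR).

"handed" is the head of the bracketed span, so the span is a clause: S.

S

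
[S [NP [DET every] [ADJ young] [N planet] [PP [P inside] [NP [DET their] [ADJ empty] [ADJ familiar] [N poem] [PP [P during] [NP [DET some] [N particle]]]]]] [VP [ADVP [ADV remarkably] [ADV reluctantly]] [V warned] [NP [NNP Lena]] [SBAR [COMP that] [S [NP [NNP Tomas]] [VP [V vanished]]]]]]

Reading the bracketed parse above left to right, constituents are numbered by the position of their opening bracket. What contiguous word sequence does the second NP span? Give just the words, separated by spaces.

their empty familiar poem during some particle

The NP opening brackets appear, in order, over: "every young planet inside their empty familiar poem during some particle"; "their empty familiar poem during some particle"; "some particle"; "Lena"; "Tomas". The second one spans "their empty familiar poem during some particle".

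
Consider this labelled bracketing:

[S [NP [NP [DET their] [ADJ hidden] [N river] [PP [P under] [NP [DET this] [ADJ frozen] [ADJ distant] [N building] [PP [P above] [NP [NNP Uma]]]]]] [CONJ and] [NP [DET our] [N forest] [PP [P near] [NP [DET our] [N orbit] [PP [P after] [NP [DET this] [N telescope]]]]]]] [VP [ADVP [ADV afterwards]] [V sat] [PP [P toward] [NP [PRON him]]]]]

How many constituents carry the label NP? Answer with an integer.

8

Scanning left to right, an opening `[NP` appears at word positions 1, 1, 5, 10, 12, 15, 18, 23 — 8 in total.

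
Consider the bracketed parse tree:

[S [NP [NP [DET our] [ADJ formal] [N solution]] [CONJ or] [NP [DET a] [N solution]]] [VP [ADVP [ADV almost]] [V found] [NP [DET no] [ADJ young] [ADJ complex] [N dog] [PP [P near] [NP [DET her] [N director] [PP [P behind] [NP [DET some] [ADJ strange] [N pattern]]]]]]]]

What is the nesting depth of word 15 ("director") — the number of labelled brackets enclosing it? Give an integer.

6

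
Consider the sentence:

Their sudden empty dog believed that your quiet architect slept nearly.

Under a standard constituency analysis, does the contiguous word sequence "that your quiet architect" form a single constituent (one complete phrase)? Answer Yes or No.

"that" belongs to the complementizer "that" while "architect" belongs to the clause "your quiet architect slept nearly"; a span that runs across that boundary is not a single phrase.

No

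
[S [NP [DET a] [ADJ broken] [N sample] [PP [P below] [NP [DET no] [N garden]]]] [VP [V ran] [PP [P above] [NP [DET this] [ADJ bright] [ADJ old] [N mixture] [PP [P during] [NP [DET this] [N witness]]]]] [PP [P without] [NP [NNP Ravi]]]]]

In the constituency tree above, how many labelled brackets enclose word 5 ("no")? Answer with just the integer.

5

Path from the root down to the word: S → NP → PP → NP → DET. That is 5 enclosing brackets.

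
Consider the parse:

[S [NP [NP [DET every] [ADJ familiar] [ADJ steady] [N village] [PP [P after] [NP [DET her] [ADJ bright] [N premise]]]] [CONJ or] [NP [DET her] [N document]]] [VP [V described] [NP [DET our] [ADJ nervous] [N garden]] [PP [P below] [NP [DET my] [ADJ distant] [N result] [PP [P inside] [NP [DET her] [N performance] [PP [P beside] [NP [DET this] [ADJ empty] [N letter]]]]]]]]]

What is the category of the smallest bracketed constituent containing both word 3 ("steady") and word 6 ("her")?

Word 3 lies under S → NP → NP → ADJ; word 6 lies under S → NP → NP → PP → NP → DET. The lowest shared node is the NP.

NP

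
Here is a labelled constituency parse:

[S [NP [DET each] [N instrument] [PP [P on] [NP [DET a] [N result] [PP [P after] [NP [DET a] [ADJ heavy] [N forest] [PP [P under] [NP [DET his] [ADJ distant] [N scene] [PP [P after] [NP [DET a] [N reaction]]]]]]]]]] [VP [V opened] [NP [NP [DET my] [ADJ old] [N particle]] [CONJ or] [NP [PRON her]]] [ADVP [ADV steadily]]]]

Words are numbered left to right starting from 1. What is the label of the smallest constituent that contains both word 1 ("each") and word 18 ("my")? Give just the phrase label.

Both words fall inside [S each instrument on a result after a heavy forest under his distant scene after a reaction opened my old particle or her steadily] (words 1–23), and no smaller constituent contains them both. Label: S.

S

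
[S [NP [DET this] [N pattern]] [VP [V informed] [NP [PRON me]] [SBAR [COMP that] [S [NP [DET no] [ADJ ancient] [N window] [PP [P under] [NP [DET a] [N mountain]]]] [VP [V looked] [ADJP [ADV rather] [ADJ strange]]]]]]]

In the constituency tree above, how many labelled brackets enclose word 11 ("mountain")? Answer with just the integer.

Counting open brackets not yet closed at "mountain": [S [VP [SBAR [S [NP [PP [NP [N = 8.

8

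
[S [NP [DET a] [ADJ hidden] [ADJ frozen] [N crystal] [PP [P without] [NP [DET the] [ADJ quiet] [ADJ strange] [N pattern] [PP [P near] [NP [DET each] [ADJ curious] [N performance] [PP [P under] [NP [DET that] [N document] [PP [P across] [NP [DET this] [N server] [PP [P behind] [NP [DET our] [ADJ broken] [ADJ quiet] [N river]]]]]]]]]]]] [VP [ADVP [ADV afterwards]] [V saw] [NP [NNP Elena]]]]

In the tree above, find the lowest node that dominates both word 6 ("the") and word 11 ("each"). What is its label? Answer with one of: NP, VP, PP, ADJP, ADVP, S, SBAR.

NP

Both words fall inside [NP the quiet strange pattern near each curious performance under that document across this server behind our broken quiet river] (words 6–24), and no smaller constituent contains them both. Label: NP.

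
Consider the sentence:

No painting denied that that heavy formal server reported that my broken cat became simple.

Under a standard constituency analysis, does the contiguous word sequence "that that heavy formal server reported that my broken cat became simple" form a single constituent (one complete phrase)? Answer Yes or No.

Yes

These words form the whole subordinate clause headed by "that", so yes — one constituent.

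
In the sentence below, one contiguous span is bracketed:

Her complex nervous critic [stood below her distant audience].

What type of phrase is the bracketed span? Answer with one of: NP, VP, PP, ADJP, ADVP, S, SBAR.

VP

The bracketed span "stood below her distant audience" is headed by "stood", making it a verb phrase (VP).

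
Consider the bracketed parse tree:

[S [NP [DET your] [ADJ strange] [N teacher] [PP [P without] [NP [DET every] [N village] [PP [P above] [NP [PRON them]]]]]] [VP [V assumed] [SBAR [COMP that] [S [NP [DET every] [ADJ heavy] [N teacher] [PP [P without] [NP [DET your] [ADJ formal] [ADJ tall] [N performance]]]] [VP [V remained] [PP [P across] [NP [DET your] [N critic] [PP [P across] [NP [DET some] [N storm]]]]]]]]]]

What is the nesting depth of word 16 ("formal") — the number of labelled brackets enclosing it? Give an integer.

8

Counting open brackets not yet closed at "formal": [S [VP [SBAR [S [NP [PP [NP [ADJ = 8.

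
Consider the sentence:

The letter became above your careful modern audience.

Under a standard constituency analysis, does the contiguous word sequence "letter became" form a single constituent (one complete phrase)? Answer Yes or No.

No

"letter" belongs to the noun phrase "the letter" while "became" belongs to the verb phrase "became above your careful modern audience"; a span that runs across that boundary is not a single phrase.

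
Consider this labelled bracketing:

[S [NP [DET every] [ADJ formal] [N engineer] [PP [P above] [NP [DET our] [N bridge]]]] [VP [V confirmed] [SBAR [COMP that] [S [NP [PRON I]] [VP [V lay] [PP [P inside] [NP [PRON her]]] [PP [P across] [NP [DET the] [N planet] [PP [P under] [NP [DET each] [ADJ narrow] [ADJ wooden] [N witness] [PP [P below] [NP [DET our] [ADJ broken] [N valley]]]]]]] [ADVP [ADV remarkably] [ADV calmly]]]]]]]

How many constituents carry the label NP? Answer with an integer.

Scanning left to right, an opening `[NP` appears at word positions 1, 5, 9, 12, 14, 17, 22 — 7 in total.

7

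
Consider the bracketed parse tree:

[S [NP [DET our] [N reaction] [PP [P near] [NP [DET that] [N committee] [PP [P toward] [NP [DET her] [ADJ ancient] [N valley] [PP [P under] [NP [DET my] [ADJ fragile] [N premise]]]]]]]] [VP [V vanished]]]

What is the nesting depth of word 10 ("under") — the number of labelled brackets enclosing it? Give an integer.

8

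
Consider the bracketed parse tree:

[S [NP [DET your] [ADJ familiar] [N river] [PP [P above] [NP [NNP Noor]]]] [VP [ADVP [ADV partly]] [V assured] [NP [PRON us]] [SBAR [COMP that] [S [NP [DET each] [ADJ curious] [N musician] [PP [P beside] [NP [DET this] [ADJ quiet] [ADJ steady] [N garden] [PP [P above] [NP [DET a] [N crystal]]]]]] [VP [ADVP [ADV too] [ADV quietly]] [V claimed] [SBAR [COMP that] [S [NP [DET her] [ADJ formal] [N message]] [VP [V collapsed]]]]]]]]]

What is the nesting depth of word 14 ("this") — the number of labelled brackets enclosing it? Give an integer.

8

Path from the root down to the word: S → VP → SBAR → S → NP → PP → NP → DET. That is 8 enclosing brackets.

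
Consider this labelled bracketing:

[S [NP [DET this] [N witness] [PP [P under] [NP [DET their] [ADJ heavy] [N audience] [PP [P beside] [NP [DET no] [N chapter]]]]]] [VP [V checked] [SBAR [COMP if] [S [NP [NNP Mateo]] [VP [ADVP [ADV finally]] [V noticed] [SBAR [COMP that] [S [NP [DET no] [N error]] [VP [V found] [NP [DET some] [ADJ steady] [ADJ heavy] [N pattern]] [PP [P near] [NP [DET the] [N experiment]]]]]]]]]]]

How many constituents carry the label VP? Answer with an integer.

3

The VP constituents are: [VP checked if Mateo finally noticed that no error found some steady heavy pattern near the experiment]; [VP finally noticed that no error found some steady heavy pattern near the experiment]; [VP found some steady heavy pattern near the experiment]. Total: 3.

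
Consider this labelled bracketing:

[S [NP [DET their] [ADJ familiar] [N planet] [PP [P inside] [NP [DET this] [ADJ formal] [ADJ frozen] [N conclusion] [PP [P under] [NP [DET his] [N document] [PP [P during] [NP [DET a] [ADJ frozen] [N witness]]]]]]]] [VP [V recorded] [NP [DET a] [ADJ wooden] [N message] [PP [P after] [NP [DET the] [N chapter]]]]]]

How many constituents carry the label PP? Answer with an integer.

4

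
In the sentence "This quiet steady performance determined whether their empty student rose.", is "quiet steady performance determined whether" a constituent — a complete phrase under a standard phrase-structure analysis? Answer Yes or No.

The sequence begins inside the noun phrase "this quiet steady performance" and ends inside the verb phrase "determined whether their empty student rose"; it crosses a phrase boundary, so no single node in the tree spans exactly those words.

No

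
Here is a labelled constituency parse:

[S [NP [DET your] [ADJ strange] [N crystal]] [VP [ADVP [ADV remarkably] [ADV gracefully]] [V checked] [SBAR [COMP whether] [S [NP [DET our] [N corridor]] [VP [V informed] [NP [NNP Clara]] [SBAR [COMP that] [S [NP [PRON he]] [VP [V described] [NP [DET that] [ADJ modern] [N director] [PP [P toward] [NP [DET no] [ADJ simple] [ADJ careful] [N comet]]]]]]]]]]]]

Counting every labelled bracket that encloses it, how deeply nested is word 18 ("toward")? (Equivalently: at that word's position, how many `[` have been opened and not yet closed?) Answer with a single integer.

Counting open brackets not yet closed at "toward": [S [VP [SBAR [S [VP [SBAR [S [VP [NP [PP [P = 11.

11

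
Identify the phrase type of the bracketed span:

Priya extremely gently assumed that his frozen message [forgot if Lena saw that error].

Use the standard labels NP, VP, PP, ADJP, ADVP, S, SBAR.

VP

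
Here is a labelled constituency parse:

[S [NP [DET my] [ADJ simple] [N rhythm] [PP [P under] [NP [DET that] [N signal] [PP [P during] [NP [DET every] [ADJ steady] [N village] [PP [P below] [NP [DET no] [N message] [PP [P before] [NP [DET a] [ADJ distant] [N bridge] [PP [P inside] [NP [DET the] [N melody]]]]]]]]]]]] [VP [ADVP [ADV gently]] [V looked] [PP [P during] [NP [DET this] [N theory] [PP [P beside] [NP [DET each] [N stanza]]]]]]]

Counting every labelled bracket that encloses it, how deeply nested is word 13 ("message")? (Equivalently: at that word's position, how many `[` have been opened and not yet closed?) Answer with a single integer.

9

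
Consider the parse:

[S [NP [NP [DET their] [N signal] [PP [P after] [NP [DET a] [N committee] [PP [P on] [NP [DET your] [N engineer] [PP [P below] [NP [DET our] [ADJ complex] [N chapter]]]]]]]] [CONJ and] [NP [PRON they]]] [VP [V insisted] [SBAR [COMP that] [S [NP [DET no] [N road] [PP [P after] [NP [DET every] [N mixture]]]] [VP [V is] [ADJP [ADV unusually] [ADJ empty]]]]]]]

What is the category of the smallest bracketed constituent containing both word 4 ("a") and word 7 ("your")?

Word 4 lies under S → NP → NP → PP → NP → DET; word 7 lies under S → NP → NP → PP → NP → PP → NP → DET. The lowest shared node is the NP.

NP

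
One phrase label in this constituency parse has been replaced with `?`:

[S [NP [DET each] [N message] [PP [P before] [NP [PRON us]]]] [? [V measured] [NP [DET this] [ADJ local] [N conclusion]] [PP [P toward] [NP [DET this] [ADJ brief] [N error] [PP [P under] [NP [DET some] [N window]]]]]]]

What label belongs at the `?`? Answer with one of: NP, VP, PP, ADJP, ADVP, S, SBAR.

VP

A constituent whose immediate children are V 'measured', NP, PP is a verb phrase: VP.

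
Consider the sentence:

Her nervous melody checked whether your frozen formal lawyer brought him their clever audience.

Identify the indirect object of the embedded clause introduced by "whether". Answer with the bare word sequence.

him

Within the embedded clause introduced by "whether", the indirect object of "brought" is "him".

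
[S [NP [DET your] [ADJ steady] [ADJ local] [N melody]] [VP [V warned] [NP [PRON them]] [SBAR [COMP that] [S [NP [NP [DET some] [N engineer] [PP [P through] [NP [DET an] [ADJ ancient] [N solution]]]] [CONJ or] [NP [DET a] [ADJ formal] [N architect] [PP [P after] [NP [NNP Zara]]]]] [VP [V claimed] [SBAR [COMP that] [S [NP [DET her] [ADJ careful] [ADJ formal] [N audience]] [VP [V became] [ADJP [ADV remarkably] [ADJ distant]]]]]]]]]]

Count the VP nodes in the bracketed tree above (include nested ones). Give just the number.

3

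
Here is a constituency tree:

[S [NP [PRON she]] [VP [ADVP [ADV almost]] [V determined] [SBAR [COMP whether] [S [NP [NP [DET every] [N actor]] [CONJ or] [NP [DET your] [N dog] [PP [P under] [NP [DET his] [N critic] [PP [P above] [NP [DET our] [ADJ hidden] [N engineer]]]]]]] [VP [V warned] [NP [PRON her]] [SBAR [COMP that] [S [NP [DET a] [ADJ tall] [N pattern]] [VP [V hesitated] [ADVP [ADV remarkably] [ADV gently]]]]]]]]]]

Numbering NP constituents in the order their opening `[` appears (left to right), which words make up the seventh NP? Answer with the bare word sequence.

her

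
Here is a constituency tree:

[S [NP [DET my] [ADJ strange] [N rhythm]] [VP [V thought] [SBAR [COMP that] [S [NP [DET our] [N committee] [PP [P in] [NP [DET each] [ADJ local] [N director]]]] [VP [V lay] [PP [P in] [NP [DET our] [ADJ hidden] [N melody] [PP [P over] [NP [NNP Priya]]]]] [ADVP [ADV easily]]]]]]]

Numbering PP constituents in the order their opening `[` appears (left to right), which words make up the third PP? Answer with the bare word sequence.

over Priya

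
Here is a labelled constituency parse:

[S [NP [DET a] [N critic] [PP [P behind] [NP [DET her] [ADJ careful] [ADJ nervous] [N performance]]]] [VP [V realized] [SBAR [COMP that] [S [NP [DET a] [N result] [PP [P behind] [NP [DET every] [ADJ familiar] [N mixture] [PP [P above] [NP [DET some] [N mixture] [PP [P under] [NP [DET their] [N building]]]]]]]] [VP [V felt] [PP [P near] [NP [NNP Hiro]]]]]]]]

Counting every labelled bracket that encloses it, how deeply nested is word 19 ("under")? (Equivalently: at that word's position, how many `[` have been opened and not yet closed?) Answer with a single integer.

Counting open brackets not yet closed at "under": [S [VP [SBAR [S [NP [PP [NP [PP [NP [PP [P = 11.

11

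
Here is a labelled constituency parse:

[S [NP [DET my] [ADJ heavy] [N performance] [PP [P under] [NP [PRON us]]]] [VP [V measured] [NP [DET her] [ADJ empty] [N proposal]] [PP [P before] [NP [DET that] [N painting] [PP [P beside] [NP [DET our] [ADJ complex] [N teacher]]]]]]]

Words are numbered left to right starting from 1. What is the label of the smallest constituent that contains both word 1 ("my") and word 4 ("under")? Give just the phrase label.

NP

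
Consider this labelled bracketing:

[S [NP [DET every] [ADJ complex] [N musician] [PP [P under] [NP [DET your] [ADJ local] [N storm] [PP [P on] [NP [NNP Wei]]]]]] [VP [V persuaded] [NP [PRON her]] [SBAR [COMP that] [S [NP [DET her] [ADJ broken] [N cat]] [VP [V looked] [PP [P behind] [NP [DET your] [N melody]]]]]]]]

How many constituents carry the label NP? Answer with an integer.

6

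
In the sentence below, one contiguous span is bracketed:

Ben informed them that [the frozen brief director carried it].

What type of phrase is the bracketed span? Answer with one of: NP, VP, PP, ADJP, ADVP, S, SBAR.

S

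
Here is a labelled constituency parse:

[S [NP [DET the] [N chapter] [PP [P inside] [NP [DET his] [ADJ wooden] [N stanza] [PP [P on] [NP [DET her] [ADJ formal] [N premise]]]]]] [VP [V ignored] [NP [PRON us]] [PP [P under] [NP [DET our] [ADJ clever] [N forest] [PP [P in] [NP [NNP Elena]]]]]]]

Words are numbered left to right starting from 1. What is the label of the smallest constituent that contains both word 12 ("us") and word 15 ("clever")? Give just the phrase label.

Word 12 lies under S → VP → NP → PRON; word 15 lies under S → VP → PP → NP → ADJ. The lowest shared node is the VP.

VP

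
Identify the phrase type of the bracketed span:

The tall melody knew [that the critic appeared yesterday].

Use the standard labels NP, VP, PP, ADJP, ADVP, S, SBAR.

SBAR

The bracketed span "that the critic appeared yesterday" is headed by "that", making it a subordinate clause (SBAR).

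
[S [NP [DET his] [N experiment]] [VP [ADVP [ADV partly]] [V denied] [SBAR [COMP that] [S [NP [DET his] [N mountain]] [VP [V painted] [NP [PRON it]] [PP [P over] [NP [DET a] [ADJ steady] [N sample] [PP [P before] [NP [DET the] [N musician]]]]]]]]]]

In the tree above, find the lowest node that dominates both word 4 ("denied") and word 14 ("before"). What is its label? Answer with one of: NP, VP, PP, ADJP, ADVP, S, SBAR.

VP

Word 4 lies under S → VP → V; word 14 lies under S → VP → SBAR → S → VP → PP → NP → PP → P. The lowest shared node is the VP.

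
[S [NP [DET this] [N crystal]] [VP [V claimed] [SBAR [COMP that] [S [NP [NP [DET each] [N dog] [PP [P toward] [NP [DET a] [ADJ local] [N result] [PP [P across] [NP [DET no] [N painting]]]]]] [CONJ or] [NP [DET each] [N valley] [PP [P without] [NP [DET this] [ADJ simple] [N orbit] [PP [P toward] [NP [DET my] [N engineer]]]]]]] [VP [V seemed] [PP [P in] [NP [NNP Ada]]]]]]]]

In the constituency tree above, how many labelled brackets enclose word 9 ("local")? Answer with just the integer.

The word sits inside ADJ, which is inside NP, inside PP, inside NP, inside NP, inside S, inside SBAR, inside VP, inside S — 9 brackets in all.

9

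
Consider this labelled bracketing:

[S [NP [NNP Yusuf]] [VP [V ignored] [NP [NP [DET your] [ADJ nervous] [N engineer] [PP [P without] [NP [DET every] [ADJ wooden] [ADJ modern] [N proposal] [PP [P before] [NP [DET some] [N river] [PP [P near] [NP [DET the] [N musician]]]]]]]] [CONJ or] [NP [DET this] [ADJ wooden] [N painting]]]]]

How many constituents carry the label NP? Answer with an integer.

7

The NP constituents are: [NP Yusuf]; [NP your nervous engineer without every wooden modern proposal before some river near the musician or this wooden painting]; [NP your nervous engineer without every wooden modern proposal before some river near the musician]; [NP every wooden modern proposal before some river near the musician]; [NP some river near the musician]; [NP the musician] …. Total: 7.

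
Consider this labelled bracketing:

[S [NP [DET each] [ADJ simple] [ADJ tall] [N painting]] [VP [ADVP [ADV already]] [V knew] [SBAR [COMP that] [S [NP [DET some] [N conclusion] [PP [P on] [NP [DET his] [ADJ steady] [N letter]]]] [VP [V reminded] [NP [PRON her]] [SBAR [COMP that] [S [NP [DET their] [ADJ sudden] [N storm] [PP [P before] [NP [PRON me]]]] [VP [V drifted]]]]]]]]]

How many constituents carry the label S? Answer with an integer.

3

Scanning left to right, an opening `[S` appears at word positions 1, 8, 17 — 3 in total.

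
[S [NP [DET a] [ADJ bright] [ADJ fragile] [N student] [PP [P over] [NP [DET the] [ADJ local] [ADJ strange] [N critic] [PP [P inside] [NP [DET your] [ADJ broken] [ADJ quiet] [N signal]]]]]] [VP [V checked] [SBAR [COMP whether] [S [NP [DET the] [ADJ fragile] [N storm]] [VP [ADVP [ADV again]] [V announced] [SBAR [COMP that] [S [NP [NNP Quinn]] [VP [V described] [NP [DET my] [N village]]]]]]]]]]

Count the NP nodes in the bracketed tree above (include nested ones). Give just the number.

6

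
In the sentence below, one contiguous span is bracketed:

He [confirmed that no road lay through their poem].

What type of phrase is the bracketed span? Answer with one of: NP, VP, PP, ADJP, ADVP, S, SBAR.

"confirmed" is the head of the bracketed span, so the span is a verb phrase: VP.

VP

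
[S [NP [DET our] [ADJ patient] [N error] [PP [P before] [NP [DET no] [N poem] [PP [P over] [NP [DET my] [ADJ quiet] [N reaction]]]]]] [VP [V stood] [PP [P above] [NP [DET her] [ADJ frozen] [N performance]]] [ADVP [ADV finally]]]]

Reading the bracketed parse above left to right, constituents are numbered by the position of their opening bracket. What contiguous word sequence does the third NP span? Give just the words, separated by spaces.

my quiet reaction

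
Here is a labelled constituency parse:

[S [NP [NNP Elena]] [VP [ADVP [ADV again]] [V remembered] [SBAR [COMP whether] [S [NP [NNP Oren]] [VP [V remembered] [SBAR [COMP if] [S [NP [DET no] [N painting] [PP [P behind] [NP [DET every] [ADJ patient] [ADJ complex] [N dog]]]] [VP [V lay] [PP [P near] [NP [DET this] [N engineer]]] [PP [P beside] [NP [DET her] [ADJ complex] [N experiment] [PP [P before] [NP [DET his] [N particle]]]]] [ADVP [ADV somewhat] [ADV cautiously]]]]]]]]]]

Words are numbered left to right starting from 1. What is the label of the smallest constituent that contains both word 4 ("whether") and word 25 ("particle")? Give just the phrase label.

Word 4 lies under S → VP → SBAR → COMP; word 25 lies under S → VP → SBAR → S → VP → SBAR → S → VP → PP → NP → PP → NP → N. The lowest shared node is the SBAR.

SBAR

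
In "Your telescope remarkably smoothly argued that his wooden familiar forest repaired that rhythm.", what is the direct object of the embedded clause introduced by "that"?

The verb of the embedded clause introduced by "that" is "repaired"; its direct object is the NP "that rhythm".

that rhythm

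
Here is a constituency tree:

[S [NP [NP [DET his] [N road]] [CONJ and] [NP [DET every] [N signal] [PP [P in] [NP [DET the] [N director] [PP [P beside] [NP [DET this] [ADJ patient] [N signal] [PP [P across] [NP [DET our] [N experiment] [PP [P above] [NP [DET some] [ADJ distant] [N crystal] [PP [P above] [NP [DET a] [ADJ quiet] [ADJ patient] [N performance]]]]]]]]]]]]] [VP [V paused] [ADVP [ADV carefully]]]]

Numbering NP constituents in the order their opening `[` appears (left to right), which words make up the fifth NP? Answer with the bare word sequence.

this patient signal across our experiment above some distant crystal above a quiet patient performance

The NP opening brackets appear, in order, over: "his road and every signal in the director beside this patient signal across our experiment above some distant crystal above a quiet patient performance"; "his road"; "every signal in the director beside this patient signal across our experiment above some distant crystal above a quiet patient performance"; "the director beside this patient signal across our experiment above some distant crystal above a quiet patient performance"; "this patient signal across our experiment above some distant crystal above a quiet patient performance"; "our experiment above some distant crystal above a quiet patient performance"; "some distant crystal above a quiet patient performance"; "a quiet patient performance". The fifth one spans "this patient signal across our experiment above some distant crystal above a quiet patient performance".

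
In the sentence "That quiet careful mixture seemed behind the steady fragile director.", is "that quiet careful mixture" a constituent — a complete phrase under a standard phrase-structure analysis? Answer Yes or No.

These words form the whole noun phrase headed by "mixture", so yes — one constituent.

Yes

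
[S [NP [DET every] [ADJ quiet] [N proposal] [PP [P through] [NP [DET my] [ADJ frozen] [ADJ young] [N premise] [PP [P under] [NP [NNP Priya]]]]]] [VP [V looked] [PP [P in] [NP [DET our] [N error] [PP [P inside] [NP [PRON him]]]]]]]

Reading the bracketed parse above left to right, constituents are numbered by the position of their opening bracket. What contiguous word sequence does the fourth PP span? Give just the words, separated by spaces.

inside him

In left-to-right order the PP constituents are "through my frozen young premise under Priya"; "under Priya"; "in our error inside him"; "inside him". Number 4 is "inside him".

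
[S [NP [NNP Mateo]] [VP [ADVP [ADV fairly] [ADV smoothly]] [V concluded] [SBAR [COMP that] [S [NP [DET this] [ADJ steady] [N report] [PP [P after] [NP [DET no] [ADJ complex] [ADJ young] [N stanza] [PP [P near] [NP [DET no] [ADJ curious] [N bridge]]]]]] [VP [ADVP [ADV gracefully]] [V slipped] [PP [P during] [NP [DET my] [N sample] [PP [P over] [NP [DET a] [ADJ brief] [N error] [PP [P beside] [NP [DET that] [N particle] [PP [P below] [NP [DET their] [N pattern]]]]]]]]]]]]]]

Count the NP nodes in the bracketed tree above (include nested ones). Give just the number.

8

Listing each NP by its span: [NP Mateo]; [NP this steady report after no complex young stanza near no curious bridge]; [NP no complex young stanza near no curious bridge]; [NP no curious bridge]; [NP my sample over a brief error beside that particle below their pattern]; [NP a brief error beside that particle below their pattern] … — that makes 8.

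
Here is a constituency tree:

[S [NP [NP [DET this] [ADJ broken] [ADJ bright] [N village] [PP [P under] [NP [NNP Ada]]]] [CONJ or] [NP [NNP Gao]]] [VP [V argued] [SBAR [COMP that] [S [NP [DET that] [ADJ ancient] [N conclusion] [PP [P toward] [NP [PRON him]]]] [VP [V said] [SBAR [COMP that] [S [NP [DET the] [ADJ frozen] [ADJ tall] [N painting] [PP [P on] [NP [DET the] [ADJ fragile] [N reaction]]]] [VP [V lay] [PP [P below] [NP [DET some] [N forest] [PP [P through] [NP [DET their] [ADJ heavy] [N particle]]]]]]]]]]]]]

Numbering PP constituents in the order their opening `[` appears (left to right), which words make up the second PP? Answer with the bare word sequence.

toward him

Opening `[PP` markers occur at word positions 5, 14, 22, 27, 30; the second of these opens the constituent [PP toward him].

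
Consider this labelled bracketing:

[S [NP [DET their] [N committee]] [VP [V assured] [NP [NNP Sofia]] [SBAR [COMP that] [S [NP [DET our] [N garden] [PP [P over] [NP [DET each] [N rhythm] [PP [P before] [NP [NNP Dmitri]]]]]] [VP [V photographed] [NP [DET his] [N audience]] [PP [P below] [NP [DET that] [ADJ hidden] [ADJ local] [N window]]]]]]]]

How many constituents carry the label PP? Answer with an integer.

The PP constituents are: [PP over each rhythm before Dmitri]; [PP before Dmitri]; [PP below that hidden local window]. Total: 3.

3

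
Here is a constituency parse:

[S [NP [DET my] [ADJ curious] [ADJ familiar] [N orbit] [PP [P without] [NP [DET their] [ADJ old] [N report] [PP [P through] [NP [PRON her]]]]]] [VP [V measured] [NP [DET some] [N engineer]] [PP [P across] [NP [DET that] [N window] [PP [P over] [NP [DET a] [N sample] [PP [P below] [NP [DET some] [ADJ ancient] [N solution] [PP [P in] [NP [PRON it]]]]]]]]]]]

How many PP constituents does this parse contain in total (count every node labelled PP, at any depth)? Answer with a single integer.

The PP constituents are: [PP without their old report through her]; [PP through her]; [PP across that window over a sample below some ancient solution in it]; [PP over a sample below some ancient solution in it]; [PP below some ancient solution in it]; [PP in it]. Total: 6.

6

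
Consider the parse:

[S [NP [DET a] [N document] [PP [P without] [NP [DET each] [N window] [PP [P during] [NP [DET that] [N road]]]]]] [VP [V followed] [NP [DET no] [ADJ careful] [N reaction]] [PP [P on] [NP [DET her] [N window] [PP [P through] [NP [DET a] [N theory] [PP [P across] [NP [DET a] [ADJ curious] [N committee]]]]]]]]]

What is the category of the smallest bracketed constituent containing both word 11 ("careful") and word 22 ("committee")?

VP

Word 11 lies under S → VP → NP → ADJ; word 22 lies under S → VP → PP → NP → PP → NP → PP → NP → N. The lowest shared node is the VP.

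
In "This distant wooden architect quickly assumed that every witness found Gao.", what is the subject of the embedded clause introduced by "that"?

In the embedded clause introduced by "that" the verb is "found"; the NP preceding it, "every witness", is the subject.

every witness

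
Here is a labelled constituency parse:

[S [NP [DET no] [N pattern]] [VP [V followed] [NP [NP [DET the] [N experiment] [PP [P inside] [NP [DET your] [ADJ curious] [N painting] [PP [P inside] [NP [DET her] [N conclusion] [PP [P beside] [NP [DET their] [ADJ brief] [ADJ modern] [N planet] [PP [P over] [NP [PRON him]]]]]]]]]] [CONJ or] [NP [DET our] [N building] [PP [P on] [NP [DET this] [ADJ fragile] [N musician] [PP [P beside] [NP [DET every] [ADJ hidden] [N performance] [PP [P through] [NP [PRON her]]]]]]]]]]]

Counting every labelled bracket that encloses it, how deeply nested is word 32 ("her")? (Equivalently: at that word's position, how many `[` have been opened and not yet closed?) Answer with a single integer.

The word sits inside PRON, which is inside NP, inside PP, inside NP, inside PP, inside NP, inside PP, inside NP, inside NP, inside VP, inside S — 11 brackets in all.

11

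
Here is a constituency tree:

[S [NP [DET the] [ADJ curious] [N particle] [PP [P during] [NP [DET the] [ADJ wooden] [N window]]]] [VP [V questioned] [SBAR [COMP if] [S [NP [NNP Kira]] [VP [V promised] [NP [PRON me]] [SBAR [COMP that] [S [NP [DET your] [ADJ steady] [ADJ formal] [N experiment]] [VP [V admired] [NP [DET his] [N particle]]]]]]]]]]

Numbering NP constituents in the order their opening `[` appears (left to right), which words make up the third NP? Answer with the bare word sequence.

Kira

Opening `[NP` markers occur at word positions 1, 5, 10, 12, 14, 19; the third of these opens the constituent [NP Kira].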